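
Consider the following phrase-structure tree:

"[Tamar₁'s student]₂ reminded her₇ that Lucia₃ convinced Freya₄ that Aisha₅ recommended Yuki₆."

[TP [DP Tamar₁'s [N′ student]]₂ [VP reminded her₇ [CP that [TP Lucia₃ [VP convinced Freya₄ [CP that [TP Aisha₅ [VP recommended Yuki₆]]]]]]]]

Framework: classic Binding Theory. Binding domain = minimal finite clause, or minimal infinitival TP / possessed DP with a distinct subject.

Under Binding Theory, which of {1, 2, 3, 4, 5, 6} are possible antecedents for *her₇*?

*her* is a pronoun, so Principle B applies: it must be free in its binding domain.
Binding domain of *her₇*: the matrix TP, whose subject is [Tamar₁'s student]₂.
*Tamar₁* and the pronoun do not c-command one another → neither Principle B nor Principle C is at stake; coindexation permitted.
*[Tamar₁'s student]₂* c-commands the pronoun within its binding domain → coindexation would violate Principle B.
*Lucia₃*: the pronoun c-commands this R-expression → coindexation would violate Principle C on *Lucia₃*.
*Freya₄*: the pronoun c-commands this R-expression → coindexation would violate Principle C on *Freya₄*.
*Aisha₅*: the pronoun c-commands this R-expression → coindexation would violate Principle C on *Aisha₅*.
*Yuki₆*: the pronoun c-commands this R-expression → coindexation would violate Principle C on *Yuki₆*.

{1}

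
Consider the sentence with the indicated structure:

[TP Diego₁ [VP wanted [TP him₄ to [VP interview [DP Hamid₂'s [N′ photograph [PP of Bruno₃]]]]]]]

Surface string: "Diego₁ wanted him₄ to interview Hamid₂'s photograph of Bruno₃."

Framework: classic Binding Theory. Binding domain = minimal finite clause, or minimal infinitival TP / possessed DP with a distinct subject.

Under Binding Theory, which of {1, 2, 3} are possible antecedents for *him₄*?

*him* is a pronoun, so Principle B applies: it must be free in its binding domain.
Binding domain of *him₄*: the matrix TP, whose subject is Diego₁.
*Diego₁* c-commands the pronoun within its binding domain → coindexation would violate Principle B.
*Hamid₂*: the pronoun c-commands this R-expression → coindexation would violate Principle C on *Hamid₂*.
*Bruno₃*: the pronoun c-commands this R-expression → coindexation would violate Principle C on *Bruno₃*.

none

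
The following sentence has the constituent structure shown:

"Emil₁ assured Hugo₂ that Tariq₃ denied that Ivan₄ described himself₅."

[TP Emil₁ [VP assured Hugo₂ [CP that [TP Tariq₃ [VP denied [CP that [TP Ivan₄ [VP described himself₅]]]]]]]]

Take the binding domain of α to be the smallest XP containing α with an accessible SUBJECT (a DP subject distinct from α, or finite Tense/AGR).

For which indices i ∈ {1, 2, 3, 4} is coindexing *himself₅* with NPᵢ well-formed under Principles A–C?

*himself* is an anaphor, so Principle A applies: it must be bound in its binding domain.
Binding domain of *himself₅*: the embedded TP, whose subject is Ivan₄.
*Emil₁* c-commands the anaphor but is outside its binding domain → cannot satisfy Principle A.
*Hugo₂* c-commands the anaphor but is outside its binding domain → cannot satisfy Principle A.
*Tariq₃* c-commands the anaphor but is outside its binding domain → cannot satisfy Principle A.
*Ivan₄* c-commands the anaphor within its binding domain → licit binder.

{4}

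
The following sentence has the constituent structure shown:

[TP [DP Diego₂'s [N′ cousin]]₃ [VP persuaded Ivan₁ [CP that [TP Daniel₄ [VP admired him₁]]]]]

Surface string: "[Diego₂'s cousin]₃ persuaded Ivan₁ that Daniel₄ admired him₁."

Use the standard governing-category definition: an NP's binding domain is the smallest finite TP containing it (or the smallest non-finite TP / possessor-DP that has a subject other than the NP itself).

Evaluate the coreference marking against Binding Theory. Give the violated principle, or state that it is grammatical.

The two coindexed NPs are *Ivan₁* and *him₁*.
*him₁* is a pronoun; its binding domain is the embedded TP, whose subject is Daniel₄. Within that domain it is c-commanded only by *Daniel₄*, which carries a different index — the pronoun is free locally, so Principle B holds.
*Ivan₁* is an R-expression; *him₁* does not c-command it, and no other NP shares its index, so Principle C is satisfied.
All principles are respected.

grammatical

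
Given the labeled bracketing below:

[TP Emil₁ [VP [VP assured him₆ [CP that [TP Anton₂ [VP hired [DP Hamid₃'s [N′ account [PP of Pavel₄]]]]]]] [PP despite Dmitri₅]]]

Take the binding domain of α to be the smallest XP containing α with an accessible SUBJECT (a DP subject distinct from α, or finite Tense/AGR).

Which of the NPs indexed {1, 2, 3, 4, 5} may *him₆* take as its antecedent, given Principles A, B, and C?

*him* is a pronoun, so Principle B applies: it must be free in its binding domain.
Binding domain of *him₆*: the matrix TP, whose subject is Emil₁.
*Emil₁* c-commands the pronoun within its binding domain → coindexation would violate Principle B.
*Anton₂*: the pronoun c-commands this R-expression → coindexation would violate Principle C on *Anton₂*.
*Hamid₃*: the pronoun c-commands this R-expression → coindexation would violate Principle C on *Hamid₃*.
*Pavel₄*: the pronoun c-commands this R-expression → coindexation would violate Principle C on *Pavel₄*.
*Dmitri₅* and the pronoun do not c-command one another → neither Principle B nor Principle C is at stake; coindexation permitted.

{5}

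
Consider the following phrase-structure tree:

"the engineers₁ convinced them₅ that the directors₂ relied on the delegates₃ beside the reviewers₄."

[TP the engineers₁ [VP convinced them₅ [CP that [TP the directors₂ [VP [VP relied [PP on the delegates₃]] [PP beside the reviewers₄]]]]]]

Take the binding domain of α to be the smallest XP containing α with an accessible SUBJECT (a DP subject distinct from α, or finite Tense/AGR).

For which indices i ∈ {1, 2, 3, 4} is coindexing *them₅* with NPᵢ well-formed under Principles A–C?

none

*them* is a pronoun, so Principle B applies: it must be free in its binding domain.
Binding domain of *them₅*: the matrix TP, whose subject is the engineers₁.
*the engineers₁* c-commands the pronoun within its binding domain → coindexation would violate Principle B.
*the directors₂*: the pronoun c-commands this R-expression → coindexation would violate Principle C on *the directors₂*.
*the delegates₃*: the pronoun c-commands this R-expression → coindexation would violate Principle C on *the delegates₃*.
*the reviewers₄*: the pronoun c-commands this R-expression → coindexation would violate Principle C on *the reviewers₄*.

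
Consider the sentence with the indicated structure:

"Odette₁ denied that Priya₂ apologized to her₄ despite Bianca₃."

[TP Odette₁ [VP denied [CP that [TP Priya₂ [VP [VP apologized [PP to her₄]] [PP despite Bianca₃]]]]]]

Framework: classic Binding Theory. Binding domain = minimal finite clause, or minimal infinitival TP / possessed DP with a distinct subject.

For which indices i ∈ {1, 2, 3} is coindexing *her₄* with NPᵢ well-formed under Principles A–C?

{1, 3}

*her* is a pronoun, so Principle B applies: it must be free in its binding domain.
Binding domain of *her₄*: the embedded TP, whose subject is Priya₂.
*Odette₁* c-commands the pronoun but from outside its binding domain, and is not c-commanded by it → coindexation permitted.
*Priya₂* c-commands the pronoun within its binding domain → coindexation would violate Principle B.
*Bianca₃* and the pronoun do not c-command one another → neither Principle B nor Principle C is at stake; coindexation permitted.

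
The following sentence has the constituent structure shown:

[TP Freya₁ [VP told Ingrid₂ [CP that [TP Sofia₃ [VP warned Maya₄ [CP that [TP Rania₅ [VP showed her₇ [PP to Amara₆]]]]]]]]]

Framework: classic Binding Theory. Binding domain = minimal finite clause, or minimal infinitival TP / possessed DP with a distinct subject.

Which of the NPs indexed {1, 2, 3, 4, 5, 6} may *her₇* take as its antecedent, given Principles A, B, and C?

*her* is a pronoun, so Principle B applies: it must be free in its binding domain.
Binding domain of *her₇*: the embedded TP, whose subject is Rania₅.
*Freya₁* c-commands the pronoun but from outside its binding domain, and is not c-commanded by it → coindexation permitted.
*Ingrid₂* c-commands the pronoun but from outside its binding domain, and is not c-commanded by it → coindexation permitted.
*Sofia₃* c-commands the pronoun but from outside its binding domain, and is not c-commanded by it → coindexation permitted.
*Maya₄* c-commands the pronoun but from outside its binding domain, and is not c-commanded by it → coindexation permitted.
*Rania₅* c-commands the pronoun within its binding domain → coindexation would violate Principle B.
*Amara₆*: the pronoun c-commands this R-expression → coindexation would violate Principle C on *Amara₆*.

{1, 2, 3, 4}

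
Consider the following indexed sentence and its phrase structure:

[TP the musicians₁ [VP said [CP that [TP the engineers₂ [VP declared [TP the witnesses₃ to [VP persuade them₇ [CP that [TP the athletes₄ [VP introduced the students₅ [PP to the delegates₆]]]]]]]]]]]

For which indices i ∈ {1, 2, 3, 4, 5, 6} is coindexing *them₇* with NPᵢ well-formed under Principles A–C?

{1, 2}

*them* is a pronoun, so Principle B applies: it must be free in its binding domain.
Binding domain of *them₇*: the embedded TP, whose subject is the witnesses₃.
*the musicians₁* c-commands the pronoun but from outside its binding domain, and is not c-commanded by it → coindexation permitted.
*the engineers₂* c-commands the pronoun but from outside its binding domain, and is not c-commanded by it → coindexation permitted.
*the witnesses₃* c-commands the pronoun within its binding domain → coindexation would violate Principle B.
*the athletes₄*: the pronoun c-commands this R-expression → coindexation would violate Principle C on *the athletes₄*.
*the students₅*: the pronoun c-commands this R-expression → coindexation would violate Principle C on *the students₅*.
*the delegates₆*: the pronoun c-commands this R-expression → coindexation would violate Principle C on *the delegates₆*.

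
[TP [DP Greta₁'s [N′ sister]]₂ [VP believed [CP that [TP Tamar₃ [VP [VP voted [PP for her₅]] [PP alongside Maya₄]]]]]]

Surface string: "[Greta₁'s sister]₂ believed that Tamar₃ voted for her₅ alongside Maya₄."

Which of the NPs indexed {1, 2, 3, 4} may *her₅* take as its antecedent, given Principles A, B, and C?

*her* is a pronoun, so Principle B applies: it must be free in its binding domain.
Binding domain of *her₅*: the embedded TP, whose subject is Tamar₃.
*Greta₁* and the pronoun do not c-command one another → neither Principle B nor Principle C is at stake; coindexation permitted.
*[Greta₁'s sister]₂* c-commands the pronoun but from outside its binding domain, and is not c-commanded by it → coindexation permitted.
*Tamar₃* c-commands the pronoun within its binding domain → coindexation would violate Principle B.
*Maya₄* and the pronoun do not c-command one another → neither Principle B nor Principle C is at stake; coindexation permitted.

{1, 2, 4}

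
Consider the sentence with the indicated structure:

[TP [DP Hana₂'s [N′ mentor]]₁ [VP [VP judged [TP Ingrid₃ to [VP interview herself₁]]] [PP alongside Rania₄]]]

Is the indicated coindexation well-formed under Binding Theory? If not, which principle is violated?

Principle A

The two coindexed NPs are *[Hana₂'s mentor]₁* and *herself₁*.
*herself₁* is an anaphor. Principle A requires it to be bound within its binding domain — the embedded TP, whose subject is Ingrid₃.
Within that domain it is c-commanded by *Ingrid₃*, which does not share its index.
*[Hana₂'s mentor]₁* does c-command the anaphor, but from outside its binding domain.
The anaphor is unbound in its domain → Principle A violation.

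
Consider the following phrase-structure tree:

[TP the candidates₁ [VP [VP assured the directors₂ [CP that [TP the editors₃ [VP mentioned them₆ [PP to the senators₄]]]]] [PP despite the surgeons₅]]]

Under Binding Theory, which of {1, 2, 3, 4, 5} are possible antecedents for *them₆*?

*them* is a pronoun, so Principle B applies: it must be free in its binding domain.
Binding domain of *them₆*: the embedded TP, whose subject is the editors₃.
*the candidates₁* c-commands the pronoun but from outside its binding domain, and is not c-commanded by it → coindexation permitted.
*the directors₂* c-commands the pronoun but from outside its binding domain, and is not c-commanded by it → coindexation permitted.
*the editors₃* c-commands the pronoun within its binding domain → coindexation would violate Principle B.
*the senators₄*: the pronoun c-commands this R-expression → coindexation would violate Principle C on *the senators₄*.
*the surgeons₅* and the pronoun do not c-command one another → neither Principle B nor Principle C is at stake; coindexation permitted.

{1, 2, 5}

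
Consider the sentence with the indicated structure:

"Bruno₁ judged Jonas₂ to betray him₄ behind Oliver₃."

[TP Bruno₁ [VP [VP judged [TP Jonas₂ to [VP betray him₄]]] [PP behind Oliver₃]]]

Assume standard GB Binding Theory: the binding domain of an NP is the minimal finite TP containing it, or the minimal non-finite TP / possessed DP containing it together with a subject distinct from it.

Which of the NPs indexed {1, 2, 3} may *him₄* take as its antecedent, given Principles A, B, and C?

{1, 3}

*him* is a pronoun, so Principle B applies: it must be free in its binding domain.
Binding domain of *him₄*: the embedded TP, whose subject is Jonas₂.
*Bruno₁* c-commands the pronoun but from outside its binding domain, and is not c-commanded by it → coindexation permitted.
*Jonas₂* c-commands the pronoun within its binding domain → coindexation would violate Principle B.
*Oliver₃* and the pronoun do not c-command one another → neither Principle B nor Principle C is at stake; coindexation permitted.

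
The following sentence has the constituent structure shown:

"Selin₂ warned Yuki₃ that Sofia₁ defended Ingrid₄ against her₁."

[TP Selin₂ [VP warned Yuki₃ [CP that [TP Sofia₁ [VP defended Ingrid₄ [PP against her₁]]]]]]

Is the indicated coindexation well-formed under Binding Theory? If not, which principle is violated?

Principle B

The two coindexed NPs are *Sofia₁* and *her₁*.
*her₁* is a pronoun. Its binding domain is the embedded TP, whose subject is Sofia₁.
*Sofia₁* c-commands it within that domain and carries the same index.
The pronoun is locally bound → Principle B violation.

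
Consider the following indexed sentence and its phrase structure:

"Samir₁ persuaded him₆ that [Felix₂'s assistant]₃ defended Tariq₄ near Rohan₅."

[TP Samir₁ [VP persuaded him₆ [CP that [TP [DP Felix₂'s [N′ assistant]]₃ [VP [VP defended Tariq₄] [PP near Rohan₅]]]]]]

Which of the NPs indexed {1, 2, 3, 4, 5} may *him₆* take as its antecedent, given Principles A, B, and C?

*him* is a pronoun, so Principle B applies: it must be free in its binding domain.
Binding domain of *him₆*: the matrix TP, whose subject is Samir₁.
*Samir₁* c-commands the pronoun within its binding domain → coindexation would violate Principle B.
*Felix₂*: the pronoun c-commands this R-expression → coindexation would violate Principle C on *Felix₂*.
*[Felix₂'s assistant]₃*: the pronoun c-commands this R-expression → coindexation would violate Principle C on *[Felix₂'s assistant]₃*.
*Tariq₄*: the pronoun c-commands this R-expression → coindexation would violate Principle C on *Tariq₄*.
*Rohan₅*: the pronoun c-commands this R-expression → coindexation would violate Principle C on *Rohan₅*.

none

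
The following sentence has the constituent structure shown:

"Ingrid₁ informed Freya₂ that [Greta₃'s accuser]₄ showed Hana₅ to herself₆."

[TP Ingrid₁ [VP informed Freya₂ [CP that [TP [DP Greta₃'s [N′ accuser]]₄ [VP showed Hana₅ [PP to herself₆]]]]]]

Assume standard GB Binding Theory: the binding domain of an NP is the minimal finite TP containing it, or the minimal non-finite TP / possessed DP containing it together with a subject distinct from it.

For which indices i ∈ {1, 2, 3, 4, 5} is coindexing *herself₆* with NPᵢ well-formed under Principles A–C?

{4, 5}

*herself* is an anaphor, so Principle A applies: it must be bound in its binding domain.
Binding domain of *herself₆*: the embedded TP, whose subject is [Greta₃'s accuser]₄.
*Ingrid₁* c-commands the anaphor but is outside its binding domain → cannot satisfy Principle A.
*Freya₂* c-commands the anaphor but is outside its binding domain → cannot satisfy Principle A.
*Greta₃* does not c-command the anaphor → cannot bind it.
*[Greta₃'s accuser]₄* c-commands the anaphor within its binding domain → licit binder.
*Hana₅* c-commands the anaphor within its binding domain → licit binder.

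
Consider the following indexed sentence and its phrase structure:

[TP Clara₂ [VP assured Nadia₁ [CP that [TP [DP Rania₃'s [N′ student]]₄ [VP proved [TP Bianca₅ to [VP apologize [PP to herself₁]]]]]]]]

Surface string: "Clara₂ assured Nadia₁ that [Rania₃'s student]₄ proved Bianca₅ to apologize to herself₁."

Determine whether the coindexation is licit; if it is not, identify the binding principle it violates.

Principle A

The two coindexed NPs are *Nadia₁* and *herself₁*.
*herself₁* is an anaphor. Principle A requires it to be bound within its binding domain — the embedded TP, whose subject is Bianca₅.
Within that domain it is c-commanded by *Bianca₅*, which does not share its index.
*Nadia₁* does c-command the anaphor, but from outside its binding domain.
The anaphor is unbound in its domain → Principle A violation.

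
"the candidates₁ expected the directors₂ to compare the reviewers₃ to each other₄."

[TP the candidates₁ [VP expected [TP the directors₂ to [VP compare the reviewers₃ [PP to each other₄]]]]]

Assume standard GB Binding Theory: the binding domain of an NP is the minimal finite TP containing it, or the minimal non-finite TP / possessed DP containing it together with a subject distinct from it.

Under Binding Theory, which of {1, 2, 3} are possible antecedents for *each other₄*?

{2, 3}

*each other* is an anaphor, so Principle A applies: it must be bound in its binding domain.
Binding domain of *each other₄*: the embedded TP, whose subject is the directors₂.
*the candidates₁* c-commands the anaphor but is outside its binding domain → cannot satisfy Principle A.
*the directors₂* c-commands the anaphor within its binding domain → licit binder.
*the reviewers₃* c-commands the anaphor within its binding domain → licit binder.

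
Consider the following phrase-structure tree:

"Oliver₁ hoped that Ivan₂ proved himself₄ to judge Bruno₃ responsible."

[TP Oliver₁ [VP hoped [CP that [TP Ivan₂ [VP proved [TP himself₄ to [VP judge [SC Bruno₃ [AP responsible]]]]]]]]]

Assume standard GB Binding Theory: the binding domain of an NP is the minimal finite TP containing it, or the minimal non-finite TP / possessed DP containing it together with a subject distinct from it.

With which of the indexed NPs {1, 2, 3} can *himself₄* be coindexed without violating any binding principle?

*himself* is an anaphor, so Principle A applies: it must be bound in its binding domain.
Binding domain of *himself₄*: the embedded TP, whose subject is Ivan₂.
*Oliver₁* c-commands the anaphor but is outside its binding domain → cannot satisfy Principle A.
*Ivan₂* c-commands the anaphor within its binding domain → licit binder.
*Bruno₃* does not c-command the anaphor → cannot bind it.

{2}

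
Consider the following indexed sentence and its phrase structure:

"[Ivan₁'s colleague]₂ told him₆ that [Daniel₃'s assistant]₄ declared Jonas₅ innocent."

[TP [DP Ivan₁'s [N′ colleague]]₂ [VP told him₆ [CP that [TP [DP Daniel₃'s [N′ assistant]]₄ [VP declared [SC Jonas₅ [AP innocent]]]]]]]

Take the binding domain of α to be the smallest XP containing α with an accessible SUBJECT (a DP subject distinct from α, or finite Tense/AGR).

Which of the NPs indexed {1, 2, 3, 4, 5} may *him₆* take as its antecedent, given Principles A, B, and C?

{1}

*him* is a pronoun, so Principle B applies: it must be free in its binding domain.
Binding domain of *him₆*: the matrix TP, whose subject is [Ivan₁'s colleague]₂.
*Ivan₁* and the pronoun do not c-command one another → neither Principle B nor Principle C is at stake; coindexation permitted.
*[Ivan₁'s colleague]₂* c-commands the pronoun within its binding domain → coindexation would violate Principle B.
*Daniel₃*: the pronoun c-commands this R-expression → coindexation would violate Principle C on *Daniel₃*.
*[Daniel₃'s assistant]₄*: the pronoun c-commands this R-expression → coindexation would violate Principle C on *[Daniel₃'s assistant]₄*.
*Jonas₅*: the pronoun c-commands this R-expression → coindexation would violate Principle C on *Jonas₅*.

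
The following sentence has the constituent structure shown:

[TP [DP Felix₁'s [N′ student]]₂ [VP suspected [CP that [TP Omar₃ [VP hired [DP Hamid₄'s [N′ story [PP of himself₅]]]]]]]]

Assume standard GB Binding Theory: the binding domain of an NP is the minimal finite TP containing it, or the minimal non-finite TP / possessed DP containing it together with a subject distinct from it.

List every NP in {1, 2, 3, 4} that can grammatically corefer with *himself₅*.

{4}

*himself* is an anaphor, so Principle A applies: it must be bound in its binding domain.
Binding domain of *himself₅*: the possessed DP, whose subject is Hamid₄.
*Felix₁* does not c-command the anaphor → cannot bind it.
*[Felix₁'s student]₂* c-commands the anaphor but is outside its binding domain → cannot satisfy Principle A.
*Omar₃* c-commands the anaphor but is outside its binding domain → cannot satisfy Principle A.
*Hamid₄* c-commands the anaphor within its binding domain → licit binder.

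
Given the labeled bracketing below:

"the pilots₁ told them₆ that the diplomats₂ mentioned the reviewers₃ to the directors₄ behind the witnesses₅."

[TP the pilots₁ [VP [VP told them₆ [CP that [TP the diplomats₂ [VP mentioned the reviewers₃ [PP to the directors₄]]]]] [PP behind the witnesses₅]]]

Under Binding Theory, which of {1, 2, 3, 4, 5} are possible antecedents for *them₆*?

{5}

*them* is a pronoun, so Principle B applies: it must be free in its binding domain.
Binding domain of *them₆*: the matrix TP, whose subject is the pilots₁.
*the pilots₁* c-commands the pronoun within its binding domain → coindexation would violate Principle B.
*the diplomats₂*: the pronoun c-commands this R-expression → coindexation would violate Principle C on *the diplomats₂*.
*the reviewers₃*: the pronoun c-commands this R-expression → coindexation would violate Principle C on *the reviewers₃*.
*the directors₄*: the pronoun c-commands this R-expression → coindexation would violate Principle C on *the directors₄*.
*the witnesses₅* and the pronoun do not c-command one another → neither Principle B nor Principle C is at stake; coindexation permitted.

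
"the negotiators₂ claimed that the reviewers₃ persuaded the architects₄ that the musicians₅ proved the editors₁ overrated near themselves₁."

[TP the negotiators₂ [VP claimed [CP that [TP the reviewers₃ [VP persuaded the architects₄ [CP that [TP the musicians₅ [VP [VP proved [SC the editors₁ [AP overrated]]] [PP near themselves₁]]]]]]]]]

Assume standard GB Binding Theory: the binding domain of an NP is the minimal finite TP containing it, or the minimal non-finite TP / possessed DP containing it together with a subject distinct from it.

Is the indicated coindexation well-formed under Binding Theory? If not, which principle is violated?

The two coindexed NPs are *the editors₁* and *themselves₁*.
*themselves₁* is an anaphor. Principle A requires it to be bound within its binding domain — the embedded TP, whose subject is the musicians₅.
Within that domain it is c-commanded by *the musicians₅*, which does not share its index.
*the editors₁* does not c-command the anaphor at all.
The anaphor is unbound in its domain → Principle A violation.

Principle A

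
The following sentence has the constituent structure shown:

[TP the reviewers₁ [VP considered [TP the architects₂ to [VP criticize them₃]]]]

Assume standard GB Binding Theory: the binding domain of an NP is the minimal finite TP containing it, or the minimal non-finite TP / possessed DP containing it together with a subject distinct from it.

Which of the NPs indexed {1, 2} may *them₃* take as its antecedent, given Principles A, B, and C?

*them* is a pronoun, so Principle B applies: it must be free in its binding domain.
Binding domain of *them₃*: the embedded TP, whose subject is the architects₂.
*the reviewers₁* c-commands the pronoun but from outside its binding domain, and is not c-commanded by it → coindexation permitted.
*the architects₂* c-commands the pronoun within its binding domain → coindexation would violate Principle B.

{1}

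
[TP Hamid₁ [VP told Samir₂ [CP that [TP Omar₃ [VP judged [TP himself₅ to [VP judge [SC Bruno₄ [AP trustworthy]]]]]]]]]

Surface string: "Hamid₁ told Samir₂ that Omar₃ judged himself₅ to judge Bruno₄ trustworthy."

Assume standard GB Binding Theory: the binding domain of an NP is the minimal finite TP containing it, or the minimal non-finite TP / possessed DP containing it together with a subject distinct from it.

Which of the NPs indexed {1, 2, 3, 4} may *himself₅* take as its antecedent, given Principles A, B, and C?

{3}

*himself* is an anaphor, so Principle A applies: it must be bound in its binding domain.
Binding domain of *himself₅*: the embedded TP, whose subject is Omar₃.
*Hamid₁* c-commands the anaphor but is outside its binding domain → cannot satisfy Principle A.
*Samir₂* c-commands the anaphor but is outside its binding domain → cannot satisfy Principle A.
*Omar₃* c-commands the anaphor within its binding domain → licit binder.
*Bruno₄* does not c-command the anaphor → cannot bind it.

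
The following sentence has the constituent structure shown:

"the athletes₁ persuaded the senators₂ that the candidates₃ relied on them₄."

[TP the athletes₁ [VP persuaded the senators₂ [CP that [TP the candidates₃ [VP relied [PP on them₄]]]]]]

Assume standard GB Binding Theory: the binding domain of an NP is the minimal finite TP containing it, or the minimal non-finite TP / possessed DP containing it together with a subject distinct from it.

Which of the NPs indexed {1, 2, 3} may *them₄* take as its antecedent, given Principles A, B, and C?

{1, 2}

*them* is a pronoun, so Principle B applies: it must be free in its binding domain.
Binding domain of *them₄*: the embedded TP, whose subject is the candidates₃.
*the athletes₁* c-commands the pronoun but from outside its binding domain, and is not c-commanded by it → coindexation permitted.
*the senators₂* c-commands the pronoun but from outside its binding domain, and is not c-commanded by it → coindexation permitted.
*the candidates₃* c-commands the pronoun within its binding domain → coindexation would violate Principle B.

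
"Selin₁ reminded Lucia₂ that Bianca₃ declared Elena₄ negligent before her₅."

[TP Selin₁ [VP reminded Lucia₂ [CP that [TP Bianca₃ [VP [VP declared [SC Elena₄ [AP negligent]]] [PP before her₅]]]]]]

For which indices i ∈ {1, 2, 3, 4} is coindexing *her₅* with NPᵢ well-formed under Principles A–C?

{1, 2, 4}

*her* is a pronoun, so Principle B applies: it must be free in its binding domain.
Binding domain of *her₅*: the embedded TP, whose subject is Bianca₃.
*Selin₁* c-commands the pronoun but from outside its binding domain, and is not c-commanded by it → coindexation permitted.
*Lucia₂* c-commands the pronoun but from outside its binding domain, and is not c-commanded by it → coindexation permitted.
*Bianca₃* c-commands the pronoun within its binding domain → coindexation would violate Principle B.
*Elena₄* and the pronoun do not c-command one another → neither Principle B nor Principle C is at stake; coindexation permitted.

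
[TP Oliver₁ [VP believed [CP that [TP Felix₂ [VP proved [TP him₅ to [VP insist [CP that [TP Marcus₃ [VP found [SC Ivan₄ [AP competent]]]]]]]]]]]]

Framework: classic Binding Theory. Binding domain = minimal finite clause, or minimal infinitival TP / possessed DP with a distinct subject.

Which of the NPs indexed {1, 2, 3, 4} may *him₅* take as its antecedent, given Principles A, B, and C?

{1}

*him* is a pronoun, so Principle B applies: it must be free in its binding domain.
Binding domain of *him₅*: the embedded TP, whose subject is Felix₂.
*Oliver₁* c-commands the pronoun but from outside its binding domain, and is not c-commanded by it → coindexation permitted.
*Felix₂* c-commands the pronoun within its binding domain → coindexation would violate Principle B.
*Marcus₃*: the pronoun c-commands this R-expression → coindexation would violate Principle C on *Marcus₃*.
*Ivan₄*: the pronoun c-commands this R-expression → coindexation would violate Principle C on *Ivan₄*.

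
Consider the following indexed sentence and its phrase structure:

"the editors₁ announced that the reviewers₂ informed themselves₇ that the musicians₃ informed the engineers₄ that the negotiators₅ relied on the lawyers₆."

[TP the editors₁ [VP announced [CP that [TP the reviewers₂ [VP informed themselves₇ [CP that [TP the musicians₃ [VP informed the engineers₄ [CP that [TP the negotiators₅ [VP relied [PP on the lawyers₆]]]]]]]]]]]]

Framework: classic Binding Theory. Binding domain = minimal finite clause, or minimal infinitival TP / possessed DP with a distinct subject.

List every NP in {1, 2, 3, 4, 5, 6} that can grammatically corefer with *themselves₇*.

{2}

*themselves* is an anaphor, so Principle A applies: it must be bound in its binding domain.
Binding domain of *themselves₇*: the embedded TP, whose subject is the reviewers₂.
*the editors₁* c-commands the anaphor but is outside its binding domain → cannot satisfy Principle A.
*the reviewers₂* c-commands the anaphor within its binding domain → licit binder.
*the musicians₃* does not c-command the anaphor → cannot bind it.
*the engineers₄* does not c-command the anaphor → cannot bind it.
*the negotiators₅* does not c-command the anaphor → cannot bind it.
*the lawyers₆* does not c-command the anaphor → cannot bind it.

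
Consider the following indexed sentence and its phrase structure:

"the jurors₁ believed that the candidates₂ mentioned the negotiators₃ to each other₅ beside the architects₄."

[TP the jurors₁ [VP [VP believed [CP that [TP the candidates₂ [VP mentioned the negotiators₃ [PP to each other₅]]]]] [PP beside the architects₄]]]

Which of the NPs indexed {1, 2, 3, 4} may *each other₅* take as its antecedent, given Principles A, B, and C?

{2, 3}

*each other* is an anaphor, so Principle A applies: it must be bound in its binding domain.
Binding domain of *each other₅*: the embedded TP, whose subject is the candidates₂.
*the jurors₁* c-commands the anaphor but is outside its binding domain → cannot satisfy Principle A.
*the candidates₂* c-commands the anaphor within its binding domain → licit binder.
*the negotiators₃* c-commands the anaphor within its binding domain → licit binder.
*the architects₄* does not c-command the anaphor → cannot bind it.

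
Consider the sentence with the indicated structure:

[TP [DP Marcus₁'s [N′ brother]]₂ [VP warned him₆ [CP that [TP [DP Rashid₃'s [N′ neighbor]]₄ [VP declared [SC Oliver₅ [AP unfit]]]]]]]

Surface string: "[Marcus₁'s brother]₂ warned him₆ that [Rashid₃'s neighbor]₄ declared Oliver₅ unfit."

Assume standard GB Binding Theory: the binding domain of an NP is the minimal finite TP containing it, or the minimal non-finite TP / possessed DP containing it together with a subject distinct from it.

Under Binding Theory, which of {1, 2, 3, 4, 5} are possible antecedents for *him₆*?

*him* is a pronoun, so Principle B applies: it must be free in its binding domain.
Binding domain of *him₆*: the matrix TP, whose subject is [Marcus₁'s brother]₂.
*Marcus₁* and the pronoun do not c-command one another → neither Principle B nor Principle C is at stake; coindexation permitted.
*[Marcus₁'s brother]₂* c-commands the pronoun within its binding domain → coindexation would violate Principle B.
*Rashid₃*: the pronoun c-commands this R-expression → coindexation would violate Principle C on *Rashid₃*.
*[Rashid₃'s neighbor]₄*: the pronoun c-commands this R-expression → coindexation would violate Principle C on *[Rashid₃'s neighbor]₄*.
*Oliver₅*: the pronoun c-commands this R-expression → coindexation would violate Principle C on *Oliver₅*.

{1}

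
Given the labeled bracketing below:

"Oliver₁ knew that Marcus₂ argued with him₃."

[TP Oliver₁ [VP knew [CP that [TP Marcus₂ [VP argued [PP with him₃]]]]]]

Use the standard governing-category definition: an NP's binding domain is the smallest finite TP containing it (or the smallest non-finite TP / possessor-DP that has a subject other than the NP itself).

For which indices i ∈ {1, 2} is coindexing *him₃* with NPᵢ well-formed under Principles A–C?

*him* is a pronoun, so Principle B applies: it must be free in its binding domain.
Binding domain of *him₃*: the embedded TP, whose subject is Marcus₂.
*Oliver₁* c-commands the pronoun but from outside its binding domain, and is not c-commanded by it → coindexation permitted.
*Marcus₂* c-commands the pronoun within its binding domain → coindexation would violate Principle B.

{1}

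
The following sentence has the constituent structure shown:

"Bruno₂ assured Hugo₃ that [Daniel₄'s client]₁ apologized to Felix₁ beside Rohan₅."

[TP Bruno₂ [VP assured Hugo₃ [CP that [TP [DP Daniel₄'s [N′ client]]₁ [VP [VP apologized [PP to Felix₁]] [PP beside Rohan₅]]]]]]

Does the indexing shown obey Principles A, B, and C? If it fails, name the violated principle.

Principle C

The two coindexed NPs are *[Daniel₄'s client]₁* and *Felix₁*.
*Felix₁* is an R-expression. Principle C requires it to be free everywhere.
*[Daniel₄'s client]₁* c-commands it and carries the same index.
The R-expression is bound → Principle C violation.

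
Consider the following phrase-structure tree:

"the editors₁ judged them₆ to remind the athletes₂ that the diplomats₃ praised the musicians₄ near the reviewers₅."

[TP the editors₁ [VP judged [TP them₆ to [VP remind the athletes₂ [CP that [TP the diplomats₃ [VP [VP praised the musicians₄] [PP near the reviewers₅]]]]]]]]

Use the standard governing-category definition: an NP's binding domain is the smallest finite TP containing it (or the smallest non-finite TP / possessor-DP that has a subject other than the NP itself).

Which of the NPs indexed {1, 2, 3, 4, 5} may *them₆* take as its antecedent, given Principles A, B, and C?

none

*them* is a pronoun, so Principle B applies: it must be free in its binding domain.
Binding domain of *them₆*: the matrix TP, whose subject is the editors₁.
*the editors₁* c-commands the pronoun within its binding domain → coindexation would violate Principle B.
*the athletes₂*: the pronoun c-commands this R-expression → coindexation would violate Principle C on *the athletes₂*.
*the diplomats₃*: the pronoun c-commands this R-expression → coindexation would violate Principle C on *the diplomats₃*.
*the musicians₄*: the pronoun c-commands this R-expression → coindexation would violate Principle C on *the musicians₄*.
*the reviewers₅*: the pronoun c-commands this R-expression → coindexation would violate Principle C on *the reviewers₅*.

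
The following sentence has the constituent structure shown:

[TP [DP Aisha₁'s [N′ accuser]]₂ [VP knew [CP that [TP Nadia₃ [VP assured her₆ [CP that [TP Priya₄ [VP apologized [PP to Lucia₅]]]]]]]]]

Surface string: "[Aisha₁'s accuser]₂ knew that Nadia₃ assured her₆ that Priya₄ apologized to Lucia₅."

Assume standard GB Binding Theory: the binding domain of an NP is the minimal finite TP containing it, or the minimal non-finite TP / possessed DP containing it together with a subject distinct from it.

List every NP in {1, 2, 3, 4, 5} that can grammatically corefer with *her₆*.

*her* is a pronoun, so Principle B applies: it must be free in its binding domain.
Binding domain of *her₆*: the embedded TP, whose subject is Nadia₃.
*Aisha₁* and the pronoun do not c-command one another → neither Principle B nor Principle C is at stake; coindexation permitted.
*[Aisha₁'s accuser]₂* c-commands the pronoun but from outside its binding domain, and is not c-commanded by it → coindexation permitted.
*Nadia₃* c-commands the pronoun within its binding domain → coindexation would violate Principle B.
*Priya₄*: the pronoun c-commands this R-expression → coindexation would violate Principle C on *Priya₄*.
*Lucia₅*: the pronoun c-commands this R-expression → coindexation would violate Principle C on *Lucia₅*.

{1, 2}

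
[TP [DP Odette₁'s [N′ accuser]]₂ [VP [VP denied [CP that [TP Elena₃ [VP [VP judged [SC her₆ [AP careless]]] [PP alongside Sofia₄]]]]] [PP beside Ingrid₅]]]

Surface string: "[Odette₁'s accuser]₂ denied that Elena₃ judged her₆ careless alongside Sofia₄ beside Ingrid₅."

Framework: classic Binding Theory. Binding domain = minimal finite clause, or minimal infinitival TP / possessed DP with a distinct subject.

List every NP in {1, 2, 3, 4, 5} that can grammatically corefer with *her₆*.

{1, 2, 4, 5}

*her* is a pronoun, so Principle B applies: it must be free in its binding domain.
Binding domain of *her₆*: the embedded TP, whose subject is Elena₃.
*Odette₁* and the pronoun do not c-command one another → neither Principle B nor Principle C is at stake; coindexation permitted.
*[Odette₁'s accuser]₂* c-commands the pronoun but from outside its binding domain, and is not c-commanded by it → coindexation permitted.
*Elena₃* c-commands the pronoun within its binding domain → coindexation would violate Principle B.
*Sofia₄* and the pronoun do not c-command one another → neither Principle B nor Principle C is at stake; coindexation permitted.
*Ingrid₅* and the pronoun do not c-command one another → neither Principle B nor Principle C is at stake; coindexation permitted.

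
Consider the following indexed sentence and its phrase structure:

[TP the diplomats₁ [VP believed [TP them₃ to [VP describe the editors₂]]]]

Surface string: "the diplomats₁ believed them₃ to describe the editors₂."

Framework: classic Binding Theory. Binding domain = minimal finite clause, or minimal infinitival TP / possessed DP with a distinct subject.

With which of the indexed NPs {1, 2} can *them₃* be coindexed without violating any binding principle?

*them* is a pronoun, so Principle B applies: it must be free in its binding domain.
Binding domain of *them₃*: the matrix TP, whose subject is the diplomats₁.
*the diplomats₁* c-commands the pronoun within its binding domain → coindexation would violate Principle B.
*the editors₂*: the pronoun c-commands this R-expression → coindexation would violate Principle C on *the editors₂*.

none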